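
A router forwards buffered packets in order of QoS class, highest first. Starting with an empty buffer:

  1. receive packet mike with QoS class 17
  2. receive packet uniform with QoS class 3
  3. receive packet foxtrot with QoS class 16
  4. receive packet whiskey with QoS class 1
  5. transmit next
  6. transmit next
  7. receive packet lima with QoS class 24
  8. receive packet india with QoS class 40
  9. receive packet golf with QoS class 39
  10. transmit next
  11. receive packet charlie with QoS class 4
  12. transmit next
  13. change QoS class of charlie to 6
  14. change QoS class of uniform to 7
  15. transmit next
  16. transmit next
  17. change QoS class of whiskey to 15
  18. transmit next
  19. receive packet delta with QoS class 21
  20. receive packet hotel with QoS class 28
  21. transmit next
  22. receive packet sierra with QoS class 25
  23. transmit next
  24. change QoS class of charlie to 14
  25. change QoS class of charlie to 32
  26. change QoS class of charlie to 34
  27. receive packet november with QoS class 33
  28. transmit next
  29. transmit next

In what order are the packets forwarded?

mike, foxtrot, india, golf, lima, uniform, whiskey, hotel, sierra, charlie, november

add mike (QoS class 17) → {mike:17}
add uniform (QoS class 3) → {mike:17, uniform:3}
add foxtrot (QoS class 16) → {mike:17, foxtrot:16, uniform:3}
add whiskey (QoS class 1) → {mike:17, foxtrot:16, uniform:3, whiskey:1}
transmit next → mike; now {foxtrot:16, uniform:3, whiskey:1}
transmit next → foxtrot; now {uniform:3, whiskey:1}
add lima (QoS class 24) → {lima:24, uniform:3, whiskey:1}
add india (QoS class 40) → {india:40, lima:24, uniform:3, whiskey:1}
add golf (QoS class 39) → {india:40, golf:39, lima:24, uniform:3, whiskey:1}
transmit next → india; now {golf:39, lima:24, uniform:3, whiskey:1}
add charlie (QoS class 4) → {golf:39, lima:24, charlie:4, uniform:3, whiskey:1}
transmit next → golf; now {lima:24, charlie:4, uniform:3, whiskey:1}
update charlie to QoS class 6 → {lima:24, charlie:6, uniform:3, whiskey:1}
update uniform to QoS class 7 → {lima:24, uniform:7, charlie:6, whiskey:1}
transmit next → lima; now {uniform:7, charlie:6, whiskey:1}
transmit next → uniform; now {charlie:6, whiskey:1}
update whiskey to QoS class 15 → {whiskey:15, charlie:6}
transmit next → whiskey; now {charlie:6}
add delta (QoS class 21) → {delta:21, charlie:6}
add hotel (QoS class 28) → {hotel:28, delta:21, charlie:6}
transmit next → hotel; now {delta:21, charlie:6}
add sierra (QoS class 25) → {sierra:25, delta:21, charlie:6}
transmit next → sierra; now {delta:21, charlie:6}
update charlie to QoS class 14 → {delta:21, charlie:14}
update charlie to QoS class 32 → {charlie:32, delta:21}
update charlie to QoS class 34 → {charlie:34, delta:21}
add november (QoS class 33) → {charlie:34, november:33, delta:21}
transmit next → charlie; now {november:33, delta:21}
transmit next → november; now {delta:21}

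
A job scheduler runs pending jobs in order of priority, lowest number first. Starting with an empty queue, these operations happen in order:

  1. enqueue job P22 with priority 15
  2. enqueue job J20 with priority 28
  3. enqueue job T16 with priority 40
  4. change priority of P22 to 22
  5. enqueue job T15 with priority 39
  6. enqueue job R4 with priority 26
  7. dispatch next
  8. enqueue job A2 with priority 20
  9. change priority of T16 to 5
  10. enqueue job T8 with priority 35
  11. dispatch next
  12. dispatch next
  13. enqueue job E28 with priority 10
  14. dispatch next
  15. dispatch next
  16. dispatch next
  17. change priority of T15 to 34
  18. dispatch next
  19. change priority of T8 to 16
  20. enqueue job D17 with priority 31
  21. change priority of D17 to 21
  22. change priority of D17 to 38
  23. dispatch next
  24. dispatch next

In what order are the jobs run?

add P22 (priority 15) → {P22:15}
add J20 (priority 28) → {P22:15, J20:28}
add T16 (priority 40) → {P22:15, J20:28, T16:40}
update P22 to priority 22 → {P22:22, J20:28, T16:40}
add T15 (priority 39) → {P22:22, J20:28, T15:39, T16:40}
add R4 (priority 26) → {P22:22, R4:26, J20:28, T15:39, T16:40}
dispatch next → P22; now {R4:26, J20:28, T15:39, T16:40}
add A2 (priority 20) → {A2:20, R4:26, J20:28, T15:39, T16:40}
update T16 to priority 5 → {T16:5, A2:20, R4:26, J20:28, T15:39}
add T8 (priority 35) → {T16:5, A2:20, R4:26, J20:28, T8:35, T15:39}
dispatch next → T16; now {A2:20, R4:26, J20:28, T8:35, T15:39}
dispatch next → A2; now {R4:26, J20:28, T8:35, T15:39}
add E28 (priority 10) → {E28:10, R4:26, J20:28, T8:35, T15:39}
dispatch next → E28; now {R4:26, J20:28, T8:35, T15:39}
dispatch next → R4; now {J20:28, T8:35, T15:39}
dispatch next → J20; now {T8:35, T15:39}
update T15 to priority 34 → {T15:34, T8:35}
dispatch next → T15; now {T8:35}
update T8 to priority 16 → {T8:16}
add D17 (priority 31) → {T8:16, D17:31}
update D17 to priority 21 → {T8:16, D17:21}
update D17 to priority 38 → {T8:16, D17:38}
dispatch next → T8; now {D17:38}
dispatch next → D17; now {}

P22 → T16 → A2 → E28 → R4 → J20 → T15 → T8 → D17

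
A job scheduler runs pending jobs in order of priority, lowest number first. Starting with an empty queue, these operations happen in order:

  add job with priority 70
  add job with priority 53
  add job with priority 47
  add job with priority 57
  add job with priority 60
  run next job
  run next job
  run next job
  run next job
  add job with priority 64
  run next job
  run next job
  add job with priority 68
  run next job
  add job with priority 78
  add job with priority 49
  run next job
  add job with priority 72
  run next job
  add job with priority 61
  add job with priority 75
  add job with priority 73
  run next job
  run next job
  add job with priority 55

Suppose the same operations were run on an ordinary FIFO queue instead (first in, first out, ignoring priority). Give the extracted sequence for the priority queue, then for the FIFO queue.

insert 70 → {70}
insert 53 → {53, 70}
insert 47 → {47, 53, 70}
insert 57 → {47, 53, 57, 70}
insert 60 → {47, 53, 57, 60, 70}
run next job → 47; now {53, 57, 60, 70}
run next job → 53; now {57, 60, 70}
run next job → 57; now {60, 70}
run next job → 60; now {70}
insert 64 → {64, 70}
run next job → 64; now {70}
run next job → 70; now {}
insert 68 → {68}
run next job → 68; now {}
insert 78 → {78}
insert 49 → {49, 78}
run next job → 49; now {78}
insert 72 → {72, 78}
run next job → 72; now {78}
insert 61 → {61, 78}
insert 75 → {61, 75, 78}
insert 73 → {61, 73, 75, 78}
run next job → 61; now {73, 75, 78}
run next job → 73; now {75, 78}
insert 55 → {55, 75, 78}

priority queue: 47, 53, 57, 60, 64, 70, 68, 49, 72, 61, 73; FIFO queue: 70 → 53 → 47 → 57 → 60 → 64 → 68 → 78 → 49 → 72 → 61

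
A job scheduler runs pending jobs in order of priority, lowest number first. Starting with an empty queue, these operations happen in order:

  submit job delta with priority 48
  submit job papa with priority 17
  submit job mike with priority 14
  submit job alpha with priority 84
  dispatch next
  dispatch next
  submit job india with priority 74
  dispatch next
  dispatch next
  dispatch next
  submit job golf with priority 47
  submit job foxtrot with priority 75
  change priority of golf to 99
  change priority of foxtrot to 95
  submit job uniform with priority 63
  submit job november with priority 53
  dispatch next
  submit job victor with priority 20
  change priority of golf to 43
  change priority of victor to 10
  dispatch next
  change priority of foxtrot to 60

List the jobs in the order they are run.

add delta (priority 48) → {delta:48}
add papa (priority 17) → {papa:17, delta:48}
add mike (priority 14) → {mike:14, papa:17, delta:48}
add alpha (priority 84) → {mike:14, papa:17, delta:48, alpha:84}
dispatch next → mike; now {papa:17, delta:48, alpha:84}
dispatch next → papa; now {delta:48, alpha:84}
add india (priority 74) → {delta:48, india:74, alpha:84}
dispatch next → delta; now {india:74, alpha:84}
dispatch next → india; now {alpha:84}
dispatch next → alpha; now {}
add golf (priority 47) → {golf:47}
add foxtrot (priority 75) → {golf:47, foxtrot:75}
update golf to priority 99 → {foxtrot:75, golf:99}
update foxtrot to priority 95 → {foxtrot:95, golf:99}
add uniform (priority 63) → {uniform:63, foxtrot:95, golf:99}
add november (priority 53) → {november:53, uniform:63, foxtrot:95, golf:99}
dispatch next → november; now {uniform:63, foxtrot:95, golf:99}
add victor (priority 20) → {victor:20, uniform:63, foxtrot:95, golf:99}
update golf to priority 43 → {victor:20, golf:43, uniform:63, foxtrot:95}
update victor to priority 10 → {victor:10, golf:43, uniform:63, foxtrot:95}
dispatch next → victor; now {golf:43, uniform:63, foxtrot:95}
update foxtrot to priority 60 → {golf:43, foxtrot:60, uniform:63}

mike, papa, delta, india, alpha, november, victor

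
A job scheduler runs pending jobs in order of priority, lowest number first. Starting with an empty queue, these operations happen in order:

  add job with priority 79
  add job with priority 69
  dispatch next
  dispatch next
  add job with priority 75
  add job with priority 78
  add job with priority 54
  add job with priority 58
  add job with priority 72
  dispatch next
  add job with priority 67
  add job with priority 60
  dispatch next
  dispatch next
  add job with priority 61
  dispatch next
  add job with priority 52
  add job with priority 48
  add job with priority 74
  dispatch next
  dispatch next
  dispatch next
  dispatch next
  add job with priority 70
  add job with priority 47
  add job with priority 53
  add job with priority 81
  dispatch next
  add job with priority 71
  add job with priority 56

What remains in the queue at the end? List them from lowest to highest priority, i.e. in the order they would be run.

53 → 56 → 70 → 71 → 74 → 75 → 78 → 81

insert 79 → {79}
insert 69 → {69, 79}
dispatch next → 69; now {79}
dispatch next → 79; now {}
insert 75 → {75}
insert 78 → {75, 78}
insert 54 → {54, 75, 78}
insert 58 → {54, 58, 75, 78}
insert 72 → {54, 58, 72, 75, 78}
dispatch next → 54; now {58, 72, 75, 78}
insert 67 → {58, 67, 72, 75, 78}
insert 60 → {58, 60, 67, 72, 75, 78}
dispatch next → 58; now {60, 67, 72, 75, 78}
dispatch next → 60; now {67, 72, 75, 78}
insert 61 → {61, 67, 72, 75, 78}
dispatch next → 61; now {67, 72, 75, 78}
insert 52 → {52, 67, 72, 75, 78}
insert 48 → {48, 52, 67, 72, 75, 78}
insert 74 → {48, 52, 67, 72, 74, 75, 78}
dispatch next → 48; now {52, 67, 72, 74, 75, 78}
dispatch next → 52; now {67, 72, 74, 75, 78}
dispatch next → 67; now {72, 74, 75, 78}
dispatch next → 72; now {74, 75, 78}
insert 70 → {70, 74, 75, 78}
insert 47 → {47, 70, 74, 75, 78}
insert 53 → {47, 53, 70, 74, 75, 78}
insert 81 → {47, 53, 70, 74, 75, 78, 81}
dispatch next → 47; now {53, 70, 74, 75, 78, 81}
insert 71 → {53, 70, 71, 74, 75, 78, 81}
insert 56 → {53, 56, 70, 71, 74, 75, 78, 81}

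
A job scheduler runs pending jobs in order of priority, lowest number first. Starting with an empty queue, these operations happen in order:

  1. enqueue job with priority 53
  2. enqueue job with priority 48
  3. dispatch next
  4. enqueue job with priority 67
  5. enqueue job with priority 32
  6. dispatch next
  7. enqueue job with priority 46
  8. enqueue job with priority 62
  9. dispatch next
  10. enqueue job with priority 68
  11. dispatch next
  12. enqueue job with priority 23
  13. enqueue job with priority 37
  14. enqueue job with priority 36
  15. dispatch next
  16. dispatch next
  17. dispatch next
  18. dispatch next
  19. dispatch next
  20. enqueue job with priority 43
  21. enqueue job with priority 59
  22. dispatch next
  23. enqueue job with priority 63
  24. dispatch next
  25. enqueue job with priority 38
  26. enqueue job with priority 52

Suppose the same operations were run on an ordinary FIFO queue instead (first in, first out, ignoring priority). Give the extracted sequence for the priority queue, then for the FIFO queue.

insert 53 → {53}
insert 48 → {48, 53}
dispatch next → 48; now {53}
insert 67 → {53, 67}
insert 32 → {32, 53, 67}
dispatch next → 32; now {53, 67}
insert 46 → {46, 53, 67}
insert 62 → {46, 53, 62, 67}
dispatch next → 46; now {53, 62, 67}
insert 68 → {53, 62, 67, 68}
dispatch next → 53; now {62, 67, 68}
insert 23 → {23, 62, 67, 68}
insert 37 → {23, 37, 62, 67, 68}
insert 36 → {23, 36, 37, 62, 67, 68}
dispatch next → 23; now {36, 37, 62, 67, 68}
dispatch next → 36; now {37, 62, 67, 68}
dispatch next → 37; now {62, 67, 68}
dispatch next → 62; now {67, 68}
dispatch next → 67; now {68}
insert 43 → {43, 68}
insert 59 → {43, 59, 68}
dispatch next → 43; now {59, 68}
insert 63 → {59, 63, 68}
dispatch next → 59; now {63, 68}
insert 38 → {38, 63, 68}
insert 52 → {38, 52, 63, 68}

priority queue: [48, 32, 46, 53, 23, 36, 37, 62, 67, 43, 59]; FIFO queue: 53 → 48 → 67 → 32 → 46 → 62 → 68 → 23 → 37 → 36 → 43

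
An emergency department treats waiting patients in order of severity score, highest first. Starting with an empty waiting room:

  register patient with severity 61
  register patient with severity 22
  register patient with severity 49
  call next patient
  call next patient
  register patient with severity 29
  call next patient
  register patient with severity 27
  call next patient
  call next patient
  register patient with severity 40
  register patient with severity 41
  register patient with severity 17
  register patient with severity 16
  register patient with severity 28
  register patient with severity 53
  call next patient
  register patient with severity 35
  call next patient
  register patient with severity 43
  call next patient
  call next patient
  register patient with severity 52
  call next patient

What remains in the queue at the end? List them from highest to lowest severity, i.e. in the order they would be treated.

insert 61 → {61}
insert 22 → {61, 22}
insert 49 → {61, 49, 22}
call next patient → 61; now {49, 22}
call next patient → 49; now {22}
insert 29 → {29, 22}
call next patient → 29; now {22}
insert 27 → {27, 22}
call next patient → 27; now {22}
call next patient → 22; now {}
insert 40 → {40}
insert 41 → {41, 40}
insert 17 → {41, 40, 17}
insert 16 → {41, 40, 17, 16}
insert 28 → {41, 40, 28, 17, 16}
insert 53 → {53, 41, 40, 28, 17, 16}
call next patient → 53; now {41, 40, 28, 17, 16}
insert 35 → {41, 40, 35, 28, 17, 16}
call next patient → 41; now {40, 35, 28, 17, 16}
insert 43 → {43, 40, 35, 28, 17, 16}
call next patient → 43; now {40, 35, 28, 17, 16}
call next patient → 40; now {35, 28, 17, 16}
insert 52 → {52, 35, 28, 17, 16}
call next patient → 52; now {35, 28, 17, 16}

[35, 28, 17, 16]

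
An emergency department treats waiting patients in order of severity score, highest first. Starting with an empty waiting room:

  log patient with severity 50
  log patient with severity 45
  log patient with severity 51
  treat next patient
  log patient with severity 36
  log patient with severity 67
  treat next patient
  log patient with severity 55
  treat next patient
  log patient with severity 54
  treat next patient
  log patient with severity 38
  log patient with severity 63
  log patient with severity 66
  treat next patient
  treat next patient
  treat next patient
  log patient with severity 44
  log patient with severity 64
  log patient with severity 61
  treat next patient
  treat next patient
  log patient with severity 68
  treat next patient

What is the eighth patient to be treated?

insert 50 → {50}
insert 45 → {50, 45}
insert 51 → {51, 50, 45}
treat next patient → 51; now {50, 45}
insert 36 → {50, 45, 36}
insert 67 → {67, 50, 45, 36}
treat next patient → 67; now {50, 45, 36}
insert 55 → {55, 50, 45, 36}
treat next patient → 55; now {50, 45, 36}
insert 54 → {54, 50, 45, 36}
treat next patient → 54; now {50, 45, 36}
insert 38 → {50, 45, 38, 36}
insert 63 → {63, 50, 45, 38, 36}
insert 66 → {66, 63, 50, 45, 38, 36}
treat next patient → 66; now {63, 50, 45, 38, 36}
treat next patient → 63; now {50, 45, 38, 36}
treat next patient → 50; now {45, 38, 36}
insert 44 → {45, 44, 38, 36}
insert 64 → {64, 45, 44, 38, 36}
insert 61 → {64, 61, 45, 44, 38, 36}
treat next patient → 64; now {61, 45, 44, 38, 36}
treat next patient → 61; now {45, 44, 38, 36}
insert 68 → {68, 45, 44, 38, 36}
treat next patient → 68; now {45, 44, 38, 36}

64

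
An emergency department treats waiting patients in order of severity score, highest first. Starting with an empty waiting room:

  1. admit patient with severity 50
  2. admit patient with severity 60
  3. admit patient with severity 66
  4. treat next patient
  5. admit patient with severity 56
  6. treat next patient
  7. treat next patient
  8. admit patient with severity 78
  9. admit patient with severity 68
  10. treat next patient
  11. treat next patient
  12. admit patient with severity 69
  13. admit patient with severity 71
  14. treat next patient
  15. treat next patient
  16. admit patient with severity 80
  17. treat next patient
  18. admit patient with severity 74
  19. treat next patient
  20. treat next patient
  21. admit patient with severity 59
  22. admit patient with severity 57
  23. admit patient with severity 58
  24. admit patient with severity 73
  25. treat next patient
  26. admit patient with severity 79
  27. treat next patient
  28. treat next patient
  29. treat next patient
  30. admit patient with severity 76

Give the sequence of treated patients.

[66, 60, 56, 78, 68, 71, 69, 80, 74, 50, 73, 79, 59, 58]

insert 50 → {50}
insert 60 → {60, 50}
insert 66 → {66, 60, 50}
treat next patient → 66; now {60, 50}
insert 56 → {60, 56, 50}
treat next patient → 60; now {56, 50}
treat next patient → 56; now {50}
insert 78 → {78, 50}
insert 68 → {78, 68, 50}
treat next patient → 78; now {68, 50}
treat next patient → 68; now {50}
insert 69 → {69, 50}
insert 71 → {71, 69, 50}
treat next patient → 71; now {69, 50}
treat next patient → 69; now {50}
insert 80 → {80, 50}
treat next patient → 80; now {50}
insert 74 → {74, 50}
treat next patient → 74; now {50}
treat next patient → 50; now {}
insert 59 → {59}
insert 57 → {59, 57}
insert 58 → {59, 58, 57}
insert 73 → {73, 59, 58, 57}
treat next patient → 73; now {59, 58, 57}
insert 79 → {79, 59, 58, 57}
treat next patient → 79; now {59, 58, 57}
treat next patient → 59; now {58, 57}
treat next patient → 58; now {57}
insert 76 → {76, 57}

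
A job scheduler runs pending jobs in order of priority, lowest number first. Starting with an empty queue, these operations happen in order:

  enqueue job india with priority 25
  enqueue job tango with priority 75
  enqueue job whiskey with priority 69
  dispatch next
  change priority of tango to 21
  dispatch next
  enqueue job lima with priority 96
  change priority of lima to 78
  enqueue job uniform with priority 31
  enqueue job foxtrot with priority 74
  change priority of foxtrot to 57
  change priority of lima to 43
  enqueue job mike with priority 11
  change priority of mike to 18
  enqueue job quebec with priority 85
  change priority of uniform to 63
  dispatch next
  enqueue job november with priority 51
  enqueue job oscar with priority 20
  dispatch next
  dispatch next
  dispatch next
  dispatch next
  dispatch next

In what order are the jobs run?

india, tango, mike, oscar, lima, november, foxtrot, uniform

add india (priority 25) → {india:25}
add tango (priority 75) → {india:25, tango:75}
add whiskey (priority 69) → {india:25, whiskey:69, tango:75}
dispatch next → india; now {whiskey:69, tango:75}
update tango to priority 21 → {tango:21, whiskey:69}
dispatch next → tango; now {whiskey:69}
add lima (priority 96) → {whiskey:69, lima:96}
update lima to priority 78 → {whiskey:69, lima:78}
add uniform (priority 31) → {uniform:31, whiskey:69, lima:78}
add foxtrot (priority 74) → {uniform:31, whiskey:69, foxtrot:74, lima:78}
update foxtrot to priority 57 → {uniform:31, foxtrot:57, whiskey:69, lima:78}
update lima to priority 43 → {uniform:31, lima:43, foxtrot:57, whiskey:69}
add mike (priority 11) → {mike:11, uniform:31, lima:43, foxtrot:57, whiskey:69}
update mike to priority 18 → {mike:18, uniform:31, lima:43, foxtrot:57, whiskey:69}
add quebec (priority 85) → {mike:18, uniform:31, lima:43, foxtrot:57, whiskey:69, quebec:85}
update uniform to priority 63 → {mike:18, lima:43, foxtrot:57, uniform:63, whiskey:69, quebec:85}
dispatch next → mike; now {lima:43, foxtrot:57, uniform:63, whiskey:69, quebec:85}
add november (priority 51) → {lima:43, november:51, foxtrot:57, uniform:63, whiskey:69, quebec:85}
add oscar (priority 20) → {oscar:20, lima:43, november:51, foxtrot:57, uniform:63, whiskey:69, quebec:85}
dispatch next → oscar; now {lima:43, november:51, foxtrot:57, uniform:63, whiskey:69, quebec:85}
dispatch next → lima; now {november:51, foxtrot:57, uniform:63, whiskey:69, quebec:85}
dispatch next → november; now {foxtrot:57, uniform:63, whiskey:69, quebec:85}
dispatch next → foxtrot; now {uniform:63, whiskey:69, quebec:85}
dispatch next → uniform; now {whiskey:69, quebec:85}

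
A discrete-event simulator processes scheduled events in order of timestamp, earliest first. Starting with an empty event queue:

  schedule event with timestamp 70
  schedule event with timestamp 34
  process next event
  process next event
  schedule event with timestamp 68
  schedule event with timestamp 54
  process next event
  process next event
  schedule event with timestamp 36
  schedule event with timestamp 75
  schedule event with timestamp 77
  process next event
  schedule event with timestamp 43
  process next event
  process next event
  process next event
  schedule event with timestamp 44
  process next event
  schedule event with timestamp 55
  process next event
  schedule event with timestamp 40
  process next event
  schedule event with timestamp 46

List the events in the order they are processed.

insert 70 → {70}
insert 34 → {34, 70}
process next event → 34; now {70}
process next event → 70; now {}
insert 68 → {68}
insert 54 → {54, 68}
process next event → 54; now {68}
process next event → 68; now {}
insert 36 → {36}
insert 75 → {36, 75}
insert 77 → {36, 75, 77}
process next event → 36; now {75, 77}
insert 43 → {43, 75, 77}
process next event → 43; now {75, 77}
process next event → 75; now {77}
process next event → 77; now {}
insert 44 → {44}
process next event → 44; now {}
insert 55 → {55}
process next event → 55; now {}
insert 40 → {40}
process next event → 40; now {}
insert 46 → {46}

[34, 70, 54, 68, 36, 43, 75, 77, 44, 55, 40]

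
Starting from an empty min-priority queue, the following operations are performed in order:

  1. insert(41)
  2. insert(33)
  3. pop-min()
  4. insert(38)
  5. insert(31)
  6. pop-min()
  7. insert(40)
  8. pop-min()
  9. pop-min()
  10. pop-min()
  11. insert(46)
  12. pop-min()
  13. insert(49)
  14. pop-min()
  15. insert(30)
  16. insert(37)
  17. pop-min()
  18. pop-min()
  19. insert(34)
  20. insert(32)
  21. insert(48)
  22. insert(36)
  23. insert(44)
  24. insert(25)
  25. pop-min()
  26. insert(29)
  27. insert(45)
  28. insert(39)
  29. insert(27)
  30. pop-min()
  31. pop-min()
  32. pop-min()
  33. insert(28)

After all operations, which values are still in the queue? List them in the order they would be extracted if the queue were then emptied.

insert 41 → {41}
insert 33 → {33, 41}
pop-min → 33; now {41}
insert 38 → {38, 41}
insert 31 → {31, 38, 41}
pop-min → 31; now {38, 41}
insert 40 → {38, 40, 41}
pop-min → 38; now {40, 41}
pop-min → 40; now {41}
pop-min → 41; now {}
insert 46 → {46}
pop-min → 46; now {}
insert 49 → {49}
pop-min → 49; now {}
insert 30 → {30}
insert 37 → {30, 37}
pop-min → 30; now {37}
pop-min → 37; now {}
insert 34 → {34}
insert 32 → {32, 34}
insert 48 → {32, 34, 48}
insert 36 → {32, 34, 36, 48}
insert 44 → {32, 34, 36, 44, 48}
insert 25 → {25, 32, 34, 36, 44, 48}
pop-min → 25; now {32, 34, 36, 44, 48}
insert 29 → {29, 32, 34, 36, 44, 48}
insert 45 → {29, 32, 34, 36, 44, 45, 48}
insert 39 → {29, 32, 34, 36, 39, 44, 45, 48}
insert 27 → {27, 29, 32, 34, 36, 39, 44, 45, 48}
pop-min → 27; now {29, 32, 34, 36, 39, 44, 45, 48}
pop-min → 29; now {32, 34, 36, 39, 44, 45, 48}
pop-min → 32; now {34, 36, 39, 44, 45, 48}
insert 28 → {28, 34, 36, 39, 44, 45, 48}

[28, 34, 36, 39, 44, 45, 48]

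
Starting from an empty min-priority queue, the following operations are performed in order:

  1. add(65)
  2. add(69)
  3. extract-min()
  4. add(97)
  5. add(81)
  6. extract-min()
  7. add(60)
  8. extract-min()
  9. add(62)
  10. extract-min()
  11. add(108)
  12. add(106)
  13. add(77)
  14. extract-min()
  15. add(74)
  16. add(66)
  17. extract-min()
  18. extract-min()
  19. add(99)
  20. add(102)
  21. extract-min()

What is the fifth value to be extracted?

insert 65 → {65}
insert 69 → {65, 69}
extract-min → 65; now {69}
insert 97 → {69, 97}
insert 81 → {69, 81, 97}
extract-min → 69; now {81, 97}
insert 60 → {60, 81, 97}
extract-min → 60; now {81, 97}
insert 62 → {62, 81, 97}
extract-min → 62; now {81, 97}
insert 108 → {81, 97, 108}
insert 106 → {81, 97, 106, 108}
insert 77 → {77, 81, 97, 106, 108}
extract-min → 77; now {81, 97, 106, 108}
insert 74 → {74, 81, 97, 106, 108}
insert 66 → {66, 74, 81, 97, 106, 108}
extract-min → 66; now {74, 81, 97, 106, 108}
extract-min → 74; now {81, 97, 106, 108}
insert 99 → {81, 97, 99, 106, 108}
insert 102 → {81, 97, 99, 102, 106, 108}
extract-min → 81; now {97, 99, 102, 106, 108}

77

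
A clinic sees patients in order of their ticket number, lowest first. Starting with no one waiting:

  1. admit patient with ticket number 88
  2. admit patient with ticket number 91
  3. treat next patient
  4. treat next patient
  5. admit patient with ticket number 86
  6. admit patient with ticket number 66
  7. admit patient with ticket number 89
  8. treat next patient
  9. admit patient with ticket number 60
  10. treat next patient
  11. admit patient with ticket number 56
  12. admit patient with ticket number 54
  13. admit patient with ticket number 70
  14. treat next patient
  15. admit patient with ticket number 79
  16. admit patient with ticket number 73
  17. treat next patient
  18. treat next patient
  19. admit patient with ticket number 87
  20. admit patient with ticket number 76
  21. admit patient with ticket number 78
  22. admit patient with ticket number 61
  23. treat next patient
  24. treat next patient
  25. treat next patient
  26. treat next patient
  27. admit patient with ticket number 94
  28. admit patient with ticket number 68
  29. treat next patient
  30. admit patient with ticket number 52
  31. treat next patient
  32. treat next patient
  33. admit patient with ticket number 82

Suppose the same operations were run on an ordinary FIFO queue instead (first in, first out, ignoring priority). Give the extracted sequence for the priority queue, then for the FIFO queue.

insert 88 → {88}
insert 91 → {88, 91}
treat next patient → 88; now {91}
treat next patient → 91; now {}
insert 86 → {86}
insert 66 → {66, 86}
insert 89 → {66, 86, 89}
treat next patient → 66; now {86, 89}
insert 60 → {60, 86, 89}
treat next patient → 60; now {86, 89}
insert 56 → {56, 86, 89}
insert 54 → {54, 56, 86, 89}
insert 70 → {54, 56, 70, 86, 89}
treat next patient → 54; now {56, 70, 86, 89}
insert 79 → {56, 70, 79, 86, 89}
insert 73 → {56, 70, 73, 79, 86, 89}
treat next patient → 56; now {70, 73, 79, 86, 89}
treat next patient → 70; now {73, 79, 86, 89}
insert 87 → {73, 79, 86, 87, 89}
insert 76 → {73, 76, 79, 86, 87, 89}
insert 78 → {73, 76, 78, 79, 86, 87, 89}
insert 61 → {61, 73, 76, 78, 79, 86, 87, 89}
treat next patient → 61; now {73, 76, 78, 79, 86, 87, 89}
treat next patient → 73; now {76, 78, 79, 86, 87, 89}
treat next patient → 76; now {78, 79, 86, 87, 89}
treat next patient → 78; now {79, 86, 87, 89}
insert 94 → {79, 86, 87, 89, 94}
insert 68 → {68, 79, 86, 87, 89, 94}
treat next patient → 68; now {79, 86, 87, 89, 94}
insert 52 → {52, 79, 86, 87, 89, 94}
treat next patient → 52; now {79, 86, 87, 89, 94}
treat next patient → 79; now {86, 87, 89, 94}
insert 82 → {82, 86, 87, 89, 94}

priority queue: [88, 91, 66, 60, 54, 56, 70, 61, 73, 76, 78, 68, 52, 79]; FIFO queue: 88 → 91 → 86 → 66 → 89 → 60 → 56 → 54 → 70 → 79 → 73 → 87 → 76 → 78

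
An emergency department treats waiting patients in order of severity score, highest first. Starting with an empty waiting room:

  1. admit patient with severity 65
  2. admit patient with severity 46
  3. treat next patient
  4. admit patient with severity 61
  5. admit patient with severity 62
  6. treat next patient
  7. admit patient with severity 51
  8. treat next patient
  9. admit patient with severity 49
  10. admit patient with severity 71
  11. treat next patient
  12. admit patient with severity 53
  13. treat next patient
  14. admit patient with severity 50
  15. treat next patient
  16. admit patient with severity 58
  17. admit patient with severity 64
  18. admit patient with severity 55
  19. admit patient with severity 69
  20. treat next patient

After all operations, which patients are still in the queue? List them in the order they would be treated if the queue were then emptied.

64 → 58 → 55 → 50 → 49 → 46

insert 65 → {65}
insert 46 → {65, 46}
treat next patient → 65; now {46}
insert 61 → {61, 46}
insert 62 → {62, 61, 46}
treat next patient → 62; now {61, 46}
insert 51 → {61, 51, 46}
treat next patient → 61; now {51, 46}
insert 49 → {51, 49, 46}
insert 71 → {71, 51, 49, 46}
treat next patient → 71; now {51, 49, 46}
insert 53 → {53, 51, 49, 46}
treat next patient → 53; now {51, 49, 46}
insert 50 → {51, 50, 49, 46}
treat next patient → 51; now {50, 49, 46}
insert 58 → {58, 50, 49, 46}
insert 64 → {64, 58, 50, 49, 46}
insert 55 → {64, 58, 55, 50, 49, 46}
insert 69 → {69, 64, 58, 55, 50, 49, 46}
treat next patient → 69; now {64, 58, 55, 50, 49, 46}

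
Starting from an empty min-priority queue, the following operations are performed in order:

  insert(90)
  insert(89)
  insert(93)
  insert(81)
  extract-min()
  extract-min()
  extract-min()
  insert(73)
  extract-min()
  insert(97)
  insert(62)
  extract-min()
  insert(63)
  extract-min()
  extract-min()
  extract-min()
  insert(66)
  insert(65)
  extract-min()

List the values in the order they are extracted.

insert 90 → {90}
insert 89 → {89, 90}
insert 93 → {89, 90, 93}
insert 81 → {81, 89, 90, 93}
extract-min → 81; now {89, 90, 93}
extract-min → 89; now {90, 93}
extract-min → 90; now {93}
insert 73 → {73, 93}
extract-min → 73; now {93}
insert 97 → {93, 97}
insert 62 → {62, 93, 97}
extract-min → 62; now {93, 97}
insert 63 → {63, 93, 97}
extract-min → 63; now {93, 97}
extract-min → 93; now {97}
extract-min → 97; now {}
insert 66 → {66}
insert 65 → {65, 66}
extract-min → 65; now {66}

81, 89, 90, 73, 62, 63, 93, 97, 65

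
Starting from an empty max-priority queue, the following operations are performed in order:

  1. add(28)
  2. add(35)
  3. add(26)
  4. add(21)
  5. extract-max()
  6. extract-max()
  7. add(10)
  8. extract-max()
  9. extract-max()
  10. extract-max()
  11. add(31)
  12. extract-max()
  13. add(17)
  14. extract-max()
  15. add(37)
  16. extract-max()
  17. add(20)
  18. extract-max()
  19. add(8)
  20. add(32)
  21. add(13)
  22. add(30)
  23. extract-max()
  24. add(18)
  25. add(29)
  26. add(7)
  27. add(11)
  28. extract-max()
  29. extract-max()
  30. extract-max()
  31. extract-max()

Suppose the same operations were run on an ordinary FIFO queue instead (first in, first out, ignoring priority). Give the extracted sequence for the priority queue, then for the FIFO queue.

insert 28 → {28}
insert 35 → {35, 28}
insert 26 → {35, 28, 26}
insert 21 → {35, 28, 26, 21}
extract-max → 35; now {28, 26, 21}
extract-max → 28; now {26, 21}
insert 10 → {26, 21, 10}
extract-max → 26; now {21, 10}
extract-max → 21; now {10}
extract-max → 10; now {}
insert 31 → {31}
extract-max → 31; now {}
insert 17 → {17}
extract-max → 17; now {}
insert 37 → {37}
extract-max → 37; now {}
insert 20 → {20}
extract-max → 20; now {}
insert 8 → {8}
insert 32 → {32, 8}
insert 13 → {32, 13, 8}
insert 30 → {32, 30, 13, 8}
extract-max → 32; now {30, 13, 8}
insert 18 → {30, 18, 13, 8}
insert 29 → {30, 29, 18, 13, 8}
insert 7 → {30, 29, 18, 13, 8, 7}
insert 11 → {30, 29, 18, 13, 11, 8, 7}
extract-max → 30; now {29, 18, 13, 11, 8, 7}
extract-max → 29; now {18, 13, 11, 8, 7}
extract-max → 18; now {13, 11, 8, 7}
extract-max → 13; now {11, 8, 7}

priority queue: 35, 28, 26, 21, 10, 31, 17, 37, 20, 32, 30, 29, 18, 13; FIFO queue: 28, 35, 26, 21, 10, 31, 17, 37, 20, 8, 32, 13, 30, 18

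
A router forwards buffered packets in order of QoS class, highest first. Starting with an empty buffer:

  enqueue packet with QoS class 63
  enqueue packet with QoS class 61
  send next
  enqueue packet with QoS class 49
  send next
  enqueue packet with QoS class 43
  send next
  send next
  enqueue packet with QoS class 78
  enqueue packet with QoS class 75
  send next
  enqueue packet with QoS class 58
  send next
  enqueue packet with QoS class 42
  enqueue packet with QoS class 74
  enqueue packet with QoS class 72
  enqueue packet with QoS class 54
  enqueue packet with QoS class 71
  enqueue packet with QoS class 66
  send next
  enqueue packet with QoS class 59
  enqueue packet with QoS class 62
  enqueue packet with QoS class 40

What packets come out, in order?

[63, 61, 49, 43, 78, 75, 74]

insert 63 → {63}
insert 61 → {63, 61}
send next → 63; now {61}
insert 49 → {61, 49}
send next → 61; now {49}
insert 43 → {49, 43}
send next → 49; now {43}
send next → 43; now {}
insert 78 → {78}
insert 75 → {78, 75}
send next → 78; now {75}
insert 58 → {75, 58}
send next → 75; now {58}
insert 42 → {58, 42}
insert 74 → {74, 58, 42}
insert 72 → {74, 72, 58, 42}
insert 54 → {74, 72, 58, 54, 42}
insert 71 → {74, 72, 71, 58, 54, 42}
insert 66 → {74, 72, 71, 66, 58, 54, 42}
send next → 74; now {72, 71, 66, 58, 54, 42}
insert 59 → {72, 71, 66, 59, 58, 54, 42}
insert 62 → {72, 71, 66, 62, 59, 58, 54, 42}
insert 40 → {72, 71, 66, 62, 59, 58, 54, 42, 40}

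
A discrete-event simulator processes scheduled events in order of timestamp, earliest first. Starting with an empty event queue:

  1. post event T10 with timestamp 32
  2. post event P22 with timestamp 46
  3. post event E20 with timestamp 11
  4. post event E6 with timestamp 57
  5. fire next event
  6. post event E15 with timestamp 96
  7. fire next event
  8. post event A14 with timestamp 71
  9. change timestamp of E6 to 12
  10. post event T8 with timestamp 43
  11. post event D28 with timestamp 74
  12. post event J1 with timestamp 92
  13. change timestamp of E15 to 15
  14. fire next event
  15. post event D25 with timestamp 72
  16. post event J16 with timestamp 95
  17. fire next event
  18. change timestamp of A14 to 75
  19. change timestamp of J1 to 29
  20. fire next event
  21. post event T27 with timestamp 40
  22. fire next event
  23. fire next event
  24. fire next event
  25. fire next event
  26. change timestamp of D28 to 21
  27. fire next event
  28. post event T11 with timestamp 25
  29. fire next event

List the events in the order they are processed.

E20, T10, E6, E15, J1, T27, T8, P22, D25, D28, T11

add T10 (timestamp 32) → {T10:32}
add P22 (timestamp 46) → {T10:32, P22:46}
add E20 (timestamp 11) → {E20:11, T10:32, P22:46}
add E6 (timestamp 57) → {E20:11, T10:32, P22:46, E6:57}
fire next event → E20; now {T10:32, P22:46, E6:57}
add E15 (timestamp 96) → {T10:32, P22:46, E6:57, E15:96}
fire next event → T10; now {P22:46, E6:57, E15:96}
add A14 (timestamp 71) → {P22:46, E6:57, A14:71, E15:96}
update E6 to timestamp 12 → {E6:12, P22:46, A14:71, E15:96}
add T8 (timestamp 43) → {E6:12, T8:43, P22:46, A14:71, E15:96}
add D28 (timestamp 74) → {E6:12, T8:43, P22:46, A14:71, D28:74, E15:96}
add J1 (timestamp 92) → {E6:12, T8:43, P22:46, A14:71, D28:74, J1:92, E15:96}
update E15 to timestamp 15 → {E6:12, E15:15, T8:43, P22:46, A14:71, D28:74, J1:92}
fire next event → E6; now {E15:15, T8:43, P22:46, A14:71, D28:74, J1:92}
add D25 (timestamp 72) → {E15:15, T8:43, P22:46, A14:71, D25:72, D28:74, J1:92}
add J16 (timestamp 95) → {E15:15, T8:43, P22:46, A14:71, D25:72, D28:74, J1:92, J16:95}
fire next event → E15; now {T8:43, P22:46, A14:71, D25:72, D28:74, J1:92, J16:95}
update A14 to timestamp 75 → {T8:43, P22:46, D25:72, D28:74, A14:75, J1:92, J16:95}
update J1 to timestamp 29 → {J1:29, T8:43, P22:46, D25:72, D28:74, A14:75, J16:95}
fire next event → J1; now {T8:43, P22:46, D25:72, D28:74, A14:75, J16:95}
add T27 (timestamp 40) → {T27:40, T8:43, P22:46, D25:72, D28:74, A14:75, J16:95}
fire next event → T27; now {T8:43, P22:46, D25:72, D28:74, A14:75, J16:95}
fire next event → T8; now {P22:46, D25:72, D28:74, A14:75, J16:95}
fire next event → P22; now {D25:72, D28:74, A14:75, J16:95}
fire next event → D25; now {D28:74, A14:75, J16:95}
update D28 to timestamp 21 → {D28:21, A14:75, J16:95}
fire next event → D28; now {A14:75, J16:95}
add T11 (timestamp 25) → {T11:25, A14:75, J16:95}
fire next event → T11; now {A14:75, J16:95}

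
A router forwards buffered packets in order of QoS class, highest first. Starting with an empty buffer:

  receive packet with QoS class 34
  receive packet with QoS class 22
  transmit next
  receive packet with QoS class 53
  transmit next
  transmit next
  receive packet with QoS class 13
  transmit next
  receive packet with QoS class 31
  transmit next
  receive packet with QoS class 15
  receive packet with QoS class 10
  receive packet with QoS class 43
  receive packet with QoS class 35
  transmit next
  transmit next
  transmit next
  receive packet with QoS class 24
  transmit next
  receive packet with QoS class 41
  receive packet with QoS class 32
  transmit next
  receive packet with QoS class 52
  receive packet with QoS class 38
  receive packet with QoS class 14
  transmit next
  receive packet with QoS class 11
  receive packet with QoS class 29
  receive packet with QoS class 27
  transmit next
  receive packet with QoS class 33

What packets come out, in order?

insert 34 → {34}
insert 22 → {34, 22}
transmit next → 34; now {22}
insert 53 → {53, 22}
transmit next → 53; now {22}
transmit next → 22; now {}
insert 13 → {13}
transmit next → 13; now {}
insert 31 → {31}
transmit next → 31; now {}
insert 15 → {15}
insert 10 → {15, 10}
insert 43 → {43, 15, 10}
insert 35 → {43, 35, 15, 10}
transmit next → 43; now {35, 15, 10}
transmit next → 35; now {15, 10}
transmit next → 15; now {10}
insert 24 → {24, 10}
transmit next → 24; now {10}
insert 41 → {41, 10}
insert 32 → {41, 32, 10}
transmit next → 41; now {32, 10}
insert 52 → {52, 32, 10}
insert 38 → {52, 38, 32, 10}
insert 14 → {52, 38, 32, 14, 10}
transmit next → 52; now {38, 32, 14, 10}
insert 11 → {38, 32, 14, 11, 10}
insert 29 → {38, 32, 29, 14, 11, 10}
insert 27 → {38, 32, 29, 27, 14, 11, 10}
transmit next → 38; now {32, 29, 27, 14, 11, 10}
insert 33 → {33, 32, 29, 27, 14, 11, 10}

34, 53, 22, 13, 31, 43, 35, 15, 24, 41, 52, 38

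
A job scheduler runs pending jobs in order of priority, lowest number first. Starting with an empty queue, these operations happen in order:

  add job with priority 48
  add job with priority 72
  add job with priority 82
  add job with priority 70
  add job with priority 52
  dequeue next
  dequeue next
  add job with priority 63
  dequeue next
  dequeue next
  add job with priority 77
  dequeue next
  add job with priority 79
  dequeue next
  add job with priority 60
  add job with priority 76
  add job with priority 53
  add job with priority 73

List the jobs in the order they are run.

48 → 52 → 63 → 70 → 72 → 77

insert 48 → {48}
insert 72 → {48, 72}
insert 82 → {48, 72, 82}
insert 70 → {48, 70, 72, 82}
insert 52 → {48, 52, 70, 72, 82}
dequeue next → 48; now {52, 70, 72, 82}
dequeue next → 52; now {70, 72, 82}
insert 63 → {63, 70, 72, 82}
dequeue next → 63; now {70, 72, 82}
dequeue next → 70; now {72, 82}
insert 77 → {72, 77, 82}
dequeue next → 72; now {77, 82}
insert 79 → {77, 79, 82}
dequeue next → 77; now {79, 82}
insert 60 → {60, 79, 82}
insert 76 → {60, 76, 79, 82}
insert 53 → {53, 60, 76, 79, 82}
insert 73 → {53, 60, 73, 76, 79, 82}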